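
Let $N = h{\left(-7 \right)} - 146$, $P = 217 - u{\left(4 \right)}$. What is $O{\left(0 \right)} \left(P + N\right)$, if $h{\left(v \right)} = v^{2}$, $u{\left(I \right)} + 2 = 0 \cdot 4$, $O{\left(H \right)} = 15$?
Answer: $1830$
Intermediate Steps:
$u{\left(I \right)} = -2$ ($u{\left(I \right)} = -2 + 0 \cdot 4 = -2 + 0 = -2$)
$P = 219$ ($P = 217 - -2 = 217 + 2 = 219$)
$N = -97$ ($N = \left(-7\right)^{2} - 146 = 49 - 146 = -97$)
$O{\left(0 \right)} \left(P + N\right) = 15 \left(219 - 97\right) = 15 \cdot 122 = 1830$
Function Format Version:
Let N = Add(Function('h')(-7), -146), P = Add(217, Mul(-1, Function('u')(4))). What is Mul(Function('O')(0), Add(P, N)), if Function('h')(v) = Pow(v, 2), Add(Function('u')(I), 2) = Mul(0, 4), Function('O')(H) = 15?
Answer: 1830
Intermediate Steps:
Function('u')(I) = -2 (Function('u')(I) = Add(-2, Mul(0, 4)) = Add(-2, 0) = -2)
P = 219 (P = Add(217, Mul(-1, -2)) = Add(217, 2) = 219)
N = -97 (N = Add(Pow(-7, 2), -146) = Add(49, -146) = -97)
Mul(Function('O')(0), Add(P, N)) = Mul(15, Add(219, -97)) = Mul(15, 122) = 1830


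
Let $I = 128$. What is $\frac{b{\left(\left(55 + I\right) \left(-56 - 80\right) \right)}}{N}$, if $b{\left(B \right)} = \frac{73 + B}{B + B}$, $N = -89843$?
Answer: $- \frac{24815}{4472025168} \approx -5.5489 \cdot 10^{-6}$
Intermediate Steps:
$b{\left(B \right)} = \frac{73 + B}{2 B}$
$\frac{b{\left(\left(55 + I\right) \left(-56 - 80\right) \right)}}{N} = \frac{\frac{1}{2} \frac{1}{\left(55 + 128\right) \left(-56 - 80\right)} \left(73 + \left(55 + 128\right) \left(-56 - 80\right)\right)}{-89843} = \frac{73 + 183 \left(-136\right)}{2 \cdot 183 \left(-136\right)} \left(- \frac{1}{89843}\right) = \frac{73 - 24888}{2 \left(-24888\right)} \left(- \frac{1}{89843}\right) = \frac{1}{2} \left(- \frac{1}{24888}\right) \left(-24815\right) \left(- \frac{1}{89843}\right) = \frac{24815}{49776} \left(- \frac{1}{89843}\right) = - \frac{24815}{4472025168}$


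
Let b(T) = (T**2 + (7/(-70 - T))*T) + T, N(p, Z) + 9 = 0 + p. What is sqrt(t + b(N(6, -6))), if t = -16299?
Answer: 3*I*sqrt(8126430)/67 ≈ 127.64*I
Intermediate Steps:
N(p, Z) = -9 + p (N(p, Z) = -9 + (0 + p) = -9 + p)
b(T) = T + T**2 + 7*T/(-70 - T) (b(T) = (T**2 + 7*T/(-70 - T)) + T = T + T**2 + 7*T/(-70 - T))
sqrt(t + b(N(6, -6))) = sqrt(-16299 + (-9 + 6)*(63 + (-9 + 6)**2 + 71*(-9 + 6))/(70 + (-9 + 6))) = sqrt(-16299 - 3*(63 + (-3)**2 + 71*(-3))/(70 - 3)) = sqrt(-16299 - 3*(63 + 9 - 213)/67) = sqrt(-16299 - 3*1/67*(-141)) = sqrt(-16299 + 423/67) = sqrt(-1091610/67) = 3*I*sqrt(8126430)/67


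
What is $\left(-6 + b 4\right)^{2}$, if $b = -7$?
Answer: $1156$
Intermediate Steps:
$\left(-6 + b 4\right)^{2} = \left(-6 - 28\right)^{2} = \left(-34\right)^{2} = 1156$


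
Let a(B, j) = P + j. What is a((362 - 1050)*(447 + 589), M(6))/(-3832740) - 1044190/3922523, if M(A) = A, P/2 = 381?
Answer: -333760106522/1252834233585 ≈ -0.26640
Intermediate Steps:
P = 762 (P = 2*381 = 762)
a(B, j) = 762 + j
a((362 - 1050)*(447 + 589), M(6))/(-3832740) - 1044190/3922523 = (762 + 6)/(-3832740) - 1044190/3922523 = 768*(-1/3832740) - 1044190*1/3922523 = -64/319395 - 1044190/3922523 = -333760106522/1252834233585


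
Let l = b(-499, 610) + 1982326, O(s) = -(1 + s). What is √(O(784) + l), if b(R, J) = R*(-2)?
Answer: 13*√11731 ≈ 1408.0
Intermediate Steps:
b(R, J) = -2*R
O(s) = -1 - s
l = 1983324 (l = -2*(-499) + 1982326 = 998 + 1982326 = 1983324)
√(O(784) + l) = √((-1 - 1*784) + 1983324) = √((-1 - 784) + 1983324) = √(-785 + 1983324) = √1982539 = 13*√11731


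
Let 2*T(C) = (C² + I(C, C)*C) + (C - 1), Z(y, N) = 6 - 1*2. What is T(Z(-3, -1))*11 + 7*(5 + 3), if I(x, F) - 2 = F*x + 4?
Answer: 1289/2 ≈ 644.50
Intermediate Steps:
Z(y, N) = 4 (Z(y, N) = 6 - 2 = 4)
I(x, F) = 6 + F*x (I(x, F) = 2 + (F*x + 4) = 2 + (4 + F*x) = 6 + F*x)
T(C) = -½ + C/2 + C²/2 + C*(6 + C²)/2 (T(C) = ((C² + (6 + C*C)*C) + (C - 1))/2 = ((C² + (6 + C²)*C) + (-1 + C))/2 = ((C² + C*(6 + C²)) + (-1 + C))/2 = (-1 + C + C² + C*(6 + C²))/2 = -½ + C/2 + C²/2 + C*(6 + C²)/2)
T(Z(-3, -1))*11 + 7*(5 + 3) = (-½ + (½)*4² + (½)*4³ + (7/2)*4)*11 + 7*(5 + 3) = (-½ + (½)*16 + (½)*64 + 14)*11 + 7*8 = (-½ + 8 + 32 + 14)*11 + 56 = (107/2)*11 + 56 = 1177/2 + 56 = 1289/2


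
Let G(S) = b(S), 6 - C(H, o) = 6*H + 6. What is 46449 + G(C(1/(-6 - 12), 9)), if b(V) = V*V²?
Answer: 1254124/27 ≈ 46449.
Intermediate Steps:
C(H, o) = -6*H (C(H, o) = 6 - (6*H + 6) = 6 - (6 + 6*H) = 6 + (-6 - 6*H) = -6*H)
b(V) = V³
G(S) = S³
46449 + G(C(1/(-6 - 12), 9)) = 46449 + (-6/(-6 - 12))³ = 46449 + (-6/(-18))³ = 46449 + (-6*(-1/18))³ = 46449 + (⅓)³ = 46449 + 1/27 = 1254124/27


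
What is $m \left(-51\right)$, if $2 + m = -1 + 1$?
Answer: $102$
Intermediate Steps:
$m = -2$ ($m = -2 + \left(-1 + 1\right) = -2 + 0 = -2$)
$m \left(-51\right) = \left(-2\right) \left(-51\right) = 102$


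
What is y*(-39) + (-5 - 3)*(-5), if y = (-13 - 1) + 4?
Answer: 430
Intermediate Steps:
y = -10 (y = -14 + 4 = -10)
y*(-39) + (-5 - 3)*(-5) = -10*(-39) + (-5 - 3)*(-5) = 390 - 8*(-5) = 390 + 40 = 430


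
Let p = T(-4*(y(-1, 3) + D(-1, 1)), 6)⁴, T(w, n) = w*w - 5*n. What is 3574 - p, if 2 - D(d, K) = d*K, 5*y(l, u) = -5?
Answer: -1332762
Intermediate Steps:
y(l, u) = -1 (y(l, u) = (⅕)*(-5) = -1)
D(d, K) = 2 - K*d (D(d, K) = 2 - d*K = 2 - K*d)
T(w, n) = w² - 5*n
p = 1336336 (p = ((-4*(-1 + (2 - 1*1*(-1))))² - 5*6)⁴ = ((-4*(-1 + (2 + 1)))² - 30)⁴ = ((-4*(-1 + 3))² - 30)⁴ = ((-4*2)² - 30)⁴ = ((-8)² - 30)⁴ = (64 - 30)⁴ = 34⁴ = 1336336)
3574 - p = 3574 - 1*1336336 = 3574 - 1336336 = -1332762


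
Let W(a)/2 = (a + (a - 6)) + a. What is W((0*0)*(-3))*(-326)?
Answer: 3912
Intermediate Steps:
W(a) = -12 + 6*a (W(a) = 2*((a + (a - 6)) + a) = 2*((a + (-6 + a)) + a) = 2*((-6 + 2*a) + a) = 2*(-6 + 3*a) = -12 + 6*a)
W((0*0)*(-3))*(-326) = (-12 + 6*((0*0)*(-3)))*(-326) = (-12 + 6*(0*(-3)))*(-326) = (-12 + 6*0)*(-326) = (-12 + 0)*(-326) = -12*(-326) = 3912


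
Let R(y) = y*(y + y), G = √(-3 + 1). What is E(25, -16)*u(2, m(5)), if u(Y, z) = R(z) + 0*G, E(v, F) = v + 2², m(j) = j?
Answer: 1450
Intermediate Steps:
G = I*√2 (G = √(-2) = I*√2 ≈ 1.4142*I)
R(y) = 2*y² (R(y) = y*(2*y) = 2*y²)
E(v, F) = 4 + v (E(v, F) = v + 4 = 4 + v)
u(Y, z) = 2*z² (u(Y, z) = 2*z² + 0*(I*√2) = 2*z² + 0 = 2*z²)
E(25, -16)*u(2, m(5)) = (4 + 25)*(2*5²) = 29*(2*25) = 29*50 = 1450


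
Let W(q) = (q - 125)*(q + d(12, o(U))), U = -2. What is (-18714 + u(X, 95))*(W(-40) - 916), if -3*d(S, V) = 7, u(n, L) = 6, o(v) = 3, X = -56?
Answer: -113538852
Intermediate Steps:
d(S, V) = -7/3 (d(S, V) = -⅓*7 = -7/3)
W(q) = (-125 + q)*(-7/3 + q) (W(q) = (q - 125)*(q - 7/3) = (-125 + q)*(-7/3 + q))
(-18714 + u(X, 95))*(W(-40) - 916) = (-18714 + 6)*((875/3 + (-40)² - 382/3*(-40)) - 916) = -18708*((875/3 + 1600 + 15280/3) - 916) = -18708*(6985 - 916) = -18708*6069 = -113538852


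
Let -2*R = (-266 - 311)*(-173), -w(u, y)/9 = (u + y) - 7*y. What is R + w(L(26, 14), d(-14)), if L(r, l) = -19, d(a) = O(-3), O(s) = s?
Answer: -99803/2 ≈ -49902.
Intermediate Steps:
d(a) = -3
w(u, y) = -9*u + 54*y (w(u, y) = -9*((u + y) - 7*y) = -9*(u - 6*y) = -9*u + 54*y)
R = -99821/2 (R = -(-266 - 311)*(-173)/2 = -(-577)*(-173)/2 = -½*99821 = -99821/2 ≈ -49911.)
R + w(L(26, 14), d(-14)) = -99821/2 + (-9*(-19) + 54*(-3)) = -99821/2 + (171 - 162) = -99821/2 + 9 = -99803/2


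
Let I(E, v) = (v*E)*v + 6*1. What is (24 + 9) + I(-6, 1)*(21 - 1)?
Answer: 33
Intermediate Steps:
I(E, v) = 6 + E*v**2 (I(E, v) = (E*v)*v + 6 = E*v**2 + 6 = 6 + E*v**2)
(24 + 9) + I(-6, 1)*(21 - 1) = (24 + 9) + (6 - 6*1**2)*(21 - 1) = 33 + (6 - 6*1)*20 = 33 + (6 - 6)*20 = 33 + 0*20 = 33 + 0 = 33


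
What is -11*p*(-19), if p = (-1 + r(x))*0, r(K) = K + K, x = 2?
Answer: 0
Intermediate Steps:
r(K) = 2*K
p = 0 (p = (-1 + 2*2)*0 = (-1 + 4)*0 = 3*0 = 0)
-11*p*(-19) = -11*0*(-19) = 0*(-19) = 0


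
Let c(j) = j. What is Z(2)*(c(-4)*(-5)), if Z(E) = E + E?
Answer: 80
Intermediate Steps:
Z(E) = 2*E
Z(2)*(c(-4)*(-5)) = (2*2)*(-4*(-5)) = 4*20 = 80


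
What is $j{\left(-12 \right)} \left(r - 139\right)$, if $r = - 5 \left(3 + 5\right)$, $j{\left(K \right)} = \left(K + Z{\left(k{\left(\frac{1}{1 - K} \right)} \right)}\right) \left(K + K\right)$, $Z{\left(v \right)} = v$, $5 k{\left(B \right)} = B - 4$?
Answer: $- \frac{3569976}{65} \approx -54923.0$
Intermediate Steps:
$k{\left(B \right)} = - \frac{4}{5} + \frac{B}{5}$ ($k{\left(B \right)} = \frac{B - 4}{5} = \frac{-4 + B}{5} = - \frac{4}{5} + \frac{B}{5}$)
$j{\left(K \right)} = 2 K \left(- \frac{4}{5} + K + \frac{1}{5 \left(1 - K\right)}\right)$ ($j{\left(K \right)} = \left(K - \left(\frac{4}{5} - \frac{1}{5 \left(1 - K\right)}\right)\right) \left(K + K\right) = \left(- \frac{4}{5} + K + \frac{1}{5 \left(1 - K\right)}\right) 2 K = 2 K \left(- \frac{4}{5} + K + \frac{1}{5 \left(1 - K\right)}\right)$)
$r = -40$ ($r = \left(-5\right) 8 = -40$)
$j{\left(-12 \right)} \left(r - 139\right) = \frac{2}{5} \left(-12\right) \frac{1}{-1 - 12} \left(-1 + \left(-1 - 12\right) \left(-4 + 5 \left(-12\right)\right)\right) \left(-40 - 139\right) = \frac{2}{5} \left(-12\right) \frac{1}{-13} \left(-1 - 13 \left(-4 - 60\right)\right) \left(-179\right) = \frac{2}{5} \left(-12\right) \left(- \frac{1}{13}\right) \left(-1 - -832\right) \left(-179\right) = \frac{2}{5} \left(-12\right) \left(- \frac{1}{13}\right) \left(-1 + 832\right) \left(-179\right) = \frac{2}{5} \left(-12\right) \left(- \frac{1}{13}\right) 831 \left(-179\right) = \frac{19944}{65} \left(-179\right) = - \frac{3569976}{65}$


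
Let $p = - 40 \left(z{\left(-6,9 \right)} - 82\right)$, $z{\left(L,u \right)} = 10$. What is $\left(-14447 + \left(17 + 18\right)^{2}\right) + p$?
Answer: $-10342$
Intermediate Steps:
$p = 2880$ ($p = - 40 \left(10 - 82\right) = \left(-40\right) \left(-72\right) = 2880$)
$\left(-14447 + \left(17 + 18\right)^{2}\right) + p = \left(-14447 + \left(17 + 18\right)^{2}\right) + 2880 = \left(-14447 + 35^{2}\right) + 2880 = \left(-14447 + 1225\right) + 2880 = -13222 + 2880 = -10342$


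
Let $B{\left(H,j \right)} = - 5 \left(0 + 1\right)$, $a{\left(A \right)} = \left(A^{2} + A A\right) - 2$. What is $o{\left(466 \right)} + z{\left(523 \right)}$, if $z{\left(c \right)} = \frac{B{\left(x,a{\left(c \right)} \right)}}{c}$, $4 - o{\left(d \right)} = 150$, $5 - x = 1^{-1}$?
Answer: $- \frac{76363}{523} \approx -146.01$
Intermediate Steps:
$x = 4$ ($x = 5 - 1^{-1} = 5 - 1 = 4$)
$o{\left(d \right)} = -146$ ($o{\left(d \right)} = 4 - 150 = -146$)
$a{\left(A \right)} = -2 + 2 A^{2}$ ($a{\left(A \right)} = \left(A^{2} + A^{2}\right) - 2 = 2 A^{2} - 2 = -2 + 2 A^{2}$)
$B{\left(H,j \right)} = -5$ ($B{\left(H,j \right)} = \left(-5\right) 1 = -5$)
$z{\left(c \right)} = - \frac{5}{c}$
$o{\left(466 \right)} + z{\left(523 \right)} = -146 - \frac{5}{523} = - \frac{76363}{523}$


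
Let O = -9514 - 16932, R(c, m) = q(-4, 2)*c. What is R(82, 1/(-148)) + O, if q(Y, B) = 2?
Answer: -26282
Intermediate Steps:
R(c, m) = 2*c
O = -26446
R(82, 1/(-148)) + O = 2*82 - 26446 = 164 - 26446 = -26282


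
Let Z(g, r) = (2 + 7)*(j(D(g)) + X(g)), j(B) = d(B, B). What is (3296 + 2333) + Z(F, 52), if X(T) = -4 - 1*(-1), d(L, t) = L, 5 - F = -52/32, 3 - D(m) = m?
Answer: 44555/8 ≈ 5569.4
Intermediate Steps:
D(m) = 3 - m
F = 53/8 (F = 5 - (-52)/32 = 5 - 1*(-13/8) = 5 + 13/8 = 53/8 ≈ 6.6250)
j(B) = B
X(T) = -3 (X(T) = -4 + 1 = -3)
Z(g, r) = -9*g (Z(g, r) = (2 + 7)*((3 - g) - 3) = 9*(-g) = -9*g)
(3296 + 2333) + Z(F, 52) = (3296 + 2333) - 9*53/8 = 5629 - 477/8 = 44555/8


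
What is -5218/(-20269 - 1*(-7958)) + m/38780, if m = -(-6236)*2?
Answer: 88974208/119355145 ≈ 0.74546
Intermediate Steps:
m = 12472 (m = -6236*(-2) = 12472)
-5218/(-20269 - 1*(-7958)) + m/38780 = -5218/(-20269 - 1*(-7958)) + 12472/38780 = -5218/(-20269 + 7958) + 12472*(1/38780) = -5218/(-12311) + 3118/9695 = -5218*(-1/12311) + 3118/9695 = 5218/12311 + 3118/9695 = 88974208/119355145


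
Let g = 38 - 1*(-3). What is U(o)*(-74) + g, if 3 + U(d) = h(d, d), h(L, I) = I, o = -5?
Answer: 633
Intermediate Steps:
U(d) = -3 + d
g = 41 (g = 38 + 3 = 41)
U(o)*(-74) + g = (-3 - 5)*(-74) + 41 = -8*(-74) + 41 = 592 + 41 = 633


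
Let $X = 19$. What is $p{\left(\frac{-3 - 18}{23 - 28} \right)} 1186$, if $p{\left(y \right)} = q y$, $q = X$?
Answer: $\frac{473214}{5} \approx 94643.0$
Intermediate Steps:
$q = 19$
$p{\left(y \right)} = 19 y$
$p{\left(\frac{-3 - 18}{23 - 28} \right)} 1186 = 19 \frac{-3 - 18}{23 - 28} \cdot 1186 = 19 \left(- \frac{21}{-5}\right) 1186 = 19 \left(\left(-21\right) \left(- \frac{1}{5}\right)\right) 1186 = 19 \cdot \frac{21}{5} \cdot 1186 = \frac{399}{5} \cdot 1186 = \frac{473214}{5}$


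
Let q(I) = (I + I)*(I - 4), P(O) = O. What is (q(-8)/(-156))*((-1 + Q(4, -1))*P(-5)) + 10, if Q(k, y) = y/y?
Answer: 10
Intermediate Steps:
q(I) = 2*I*(-4 + I) (q(I) = (2*I)*(-4 + I) = 2*I*(-4 + I))
Q(k, y) = 1
(q(-8)/(-156))*((-1 + Q(4, -1))*P(-5)) + 10 = ((2*(-8)*(-4 - 8))/(-156))*((-1 + 1)*(-5)) + 10 = ((2*(-8)*(-12))*(-1/156))*(0*(-5)) + 10 = (192*(-1/156))*0 + 10 = -16/13*0 + 10 = 0 + 10 = 10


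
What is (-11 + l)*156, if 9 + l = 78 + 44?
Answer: 15912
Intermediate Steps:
l = 113 (l = -9 + (78 + 44) = -9 + 122 = 113)
(-11 + l)*156 = (-11 + 113)*156 = 102*156 = 15912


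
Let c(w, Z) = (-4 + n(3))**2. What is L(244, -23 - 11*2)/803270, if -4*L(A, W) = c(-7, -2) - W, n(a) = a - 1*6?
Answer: -47/1606540 ≈ -2.9255e-5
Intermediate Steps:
n(a) = -6 + a (n(a) = a - 6 = -6 + a)
c(w, Z) = 49 (c(w, Z) = (-4 + (-6 + 3))**2 = (-4 - 3)**2 = (-7)**2 = 49)
L(A, W) = -49/4 + W/4 (L(A, W) = -(49 - W)/4 = -49/4 + W/4)
L(244, -23 - 11*2)/803270 = (-49/4 + (-23 - 11*2)/4)/803270 = (-49/4 + (-23 - 22)/4)*(1/803270) = (-49/4 + (1/4)*(-45))*(1/803270) = (-49/4 - 45/4)*(1/803270) = -47/2*1/803270 = -47/1606540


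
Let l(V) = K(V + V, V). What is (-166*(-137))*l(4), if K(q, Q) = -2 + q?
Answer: 136452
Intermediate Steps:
l(V) = -2 + 2*V (l(V) = -2 + (V + V) = -2 + 2*V)
(-166*(-137))*l(4) = (-166*(-137))*(-2 + 2*4) = 22742*(-2 + 8) = 22742*6 = 136452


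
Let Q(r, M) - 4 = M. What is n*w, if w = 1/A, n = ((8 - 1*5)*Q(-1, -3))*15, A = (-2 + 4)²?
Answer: 45/4 ≈ 11.250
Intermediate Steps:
Q(r, M) = 4 + M
A = 4 (A = 2² = 4)
n = 45 (n = ((8 - 1*5)*(4 - 3))*15 = ((8 - 5)*1)*15 = (3*1)*15 = 3*15 = 45)
w = ¼ (w = 1/4 = ¼ ≈ 0.25000)
n*w = 45*(¼) = 45/4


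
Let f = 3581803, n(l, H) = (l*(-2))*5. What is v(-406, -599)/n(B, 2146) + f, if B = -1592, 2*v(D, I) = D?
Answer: 57022303557/15920 ≈ 3.5818e+6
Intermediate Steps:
v(D, I) = D/2
n(l, H) = -10*l (n(l, H) = -2*l*5 = -10*l)
v(-406, -599)/n(B, 2146) + f = ((½)*(-406))/((-10*(-1592))) + 3581803 = -203/15920 + 3581803 = 57022303557/15920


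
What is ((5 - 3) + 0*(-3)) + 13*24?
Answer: 314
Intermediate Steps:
((5 - 3) + 0*(-3)) + 13*24 = (2 + 0) + 312 = 2 + 312 = 314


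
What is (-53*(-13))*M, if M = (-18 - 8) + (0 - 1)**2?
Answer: -17225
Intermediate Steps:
M = -25 (M = -26 + (-1)**2 = -26 + 1 = -25)
(-53*(-13))*M = -53*(-13)*(-25) = 689*(-25) = -17225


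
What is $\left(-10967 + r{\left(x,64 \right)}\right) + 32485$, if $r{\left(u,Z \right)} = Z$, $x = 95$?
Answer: $21582$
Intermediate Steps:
$\left(-10967 + r{\left(x,64 \right)}\right) + 32485 = \left(-10967 + 64\right) + 32485 = -10903 + 32485 = 21582$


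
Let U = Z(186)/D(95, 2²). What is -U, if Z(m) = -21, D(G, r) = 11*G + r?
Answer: 21/1049 ≈ 0.020019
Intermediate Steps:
D(G, r) = r + 11*G
U = -21/1049 (U = -21/(2² + 11*95) = -21/(4 + 1045) = -21/1049 ≈ -0.020019)
-U = -1*(-21/1049) = 21/1049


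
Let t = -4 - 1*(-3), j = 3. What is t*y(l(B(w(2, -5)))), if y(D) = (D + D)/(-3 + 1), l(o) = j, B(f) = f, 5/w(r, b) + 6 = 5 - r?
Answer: 3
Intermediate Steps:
w(r, b) = 5/(-1 - r) (w(r, b) = 5/(-6 + (5 - r)) = 5/(-1 - r))
l(o) = 3
y(D) = -D (y(D) = (2*D)/(-2) = (2*D)*(-1/2) = -D)
t = -1 (t = -4 + 3 = -1)
t*y(l(B(w(2, -5)))) = -(-1)*3 = -1*(-3) = 3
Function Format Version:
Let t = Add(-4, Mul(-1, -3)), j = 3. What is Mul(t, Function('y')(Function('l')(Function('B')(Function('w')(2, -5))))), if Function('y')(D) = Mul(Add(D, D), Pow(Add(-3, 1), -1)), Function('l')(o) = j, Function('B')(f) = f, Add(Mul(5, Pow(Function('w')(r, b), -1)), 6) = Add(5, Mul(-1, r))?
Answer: 3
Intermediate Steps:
Function('w')(r, b) = Mul(5, Pow(Add(-1, Mul(-1, r)), -1)) (Function('w')(r, b) = Mul(5, Pow(Add(-6, Add(5, Mul(-1, r))), -1)) = Mul(5, Pow(Add(-1, Mul(-1, r)), -1)))
Function('l')(o) = 3
Function('y')(D) = Mul(-1, D) (Function('y')(D) = Mul(Mul(2, D), Pow(-2, -1)) = Mul(Mul(2, D), Rational(-1, 2)) = Mul(-1, D))
t = -1 (t = Add(-4, 3) = -1)
Mul(t, Function('y')(Function('l')(Function('B')(Function('w')(2, -5))))) = Mul(-1, Mul(-1, 3)) = Mul(-1, -3) = 3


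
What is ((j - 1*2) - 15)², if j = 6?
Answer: 121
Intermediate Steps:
((j - 1*2) - 15)² = ((6 - 1*2) - 15)² = ((6 - 2) - 15)² = (4 - 15)² = (-11)² = 121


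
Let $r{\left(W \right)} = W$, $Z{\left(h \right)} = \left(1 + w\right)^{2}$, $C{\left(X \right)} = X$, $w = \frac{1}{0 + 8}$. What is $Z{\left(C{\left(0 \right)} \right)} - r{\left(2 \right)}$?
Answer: $- \frac{47}{64} \approx -0.73438$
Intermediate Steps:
$w = \frac{1}{8} \approx 0.125$
$Z{\left(h \right)} = \frac{81}{64}$ ($Z{\left(h \right)} = \left(1 + \frac{1}{8}\right)^{2} = \left(\frac{9}{8}\right)^{2} = \frac{81}{64}$)
$Z{\left(C{\left(0 \right)} \right)} - r{\left(2 \right)} = \frac{81}{64} - 2 = - \frac{47}{64}$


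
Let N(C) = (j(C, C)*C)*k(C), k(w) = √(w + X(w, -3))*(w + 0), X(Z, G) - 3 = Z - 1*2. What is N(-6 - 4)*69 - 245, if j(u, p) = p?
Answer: -245 - 69000*I*√19 ≈ -245.0 - 3.0076e+5*I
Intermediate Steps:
X(Z, G) = 1 + Z (X(Z, G) = 3 + (Z - 1*2) = 3 + (Z - 2) = 3 + (-2 + Z) = 1 + Z)
k(w) = w*√(1 + 2*w) (k(w) = √(w + (1 + w))*(w + 0) = √(1 + 2*w)*w = w*√(1 + 2*w))
N(C) = C³*√(1 + 2*C) (N(C) = (C*C)*(C*√(1 + 2*C)) = C²*(C*√(1 + 2*C)) = C³*√(1 + 2*C))
N(-6 - 4)*69 - 245 = ((-6 - 4)³*√(1 + 2*(-6 - 4)))*69 - 245 = ((-10)³*√(1 + 2*(-10)))*69 - 245 = -1000*√(1 - 20)*69 - 245 = -1000*I*√19*69 - 245 = -69000*I*√19 - 245 = -245 - 69000*I*√19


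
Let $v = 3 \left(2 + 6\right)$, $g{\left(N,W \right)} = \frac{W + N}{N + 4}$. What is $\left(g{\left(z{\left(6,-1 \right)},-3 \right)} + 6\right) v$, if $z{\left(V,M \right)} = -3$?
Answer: $0$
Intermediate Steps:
$g{\left(N,W \right)} = \frac{N + W}{4 + N}$
$v = 24$ ($v = 3 \cdot 8 = 24$)
$\left(g{\left(z{\left(6,-1 \right)},-3 \right)} + 6\right) v = \left(\frac{-3 - 3}{4 - 3} + 6\right) 24 = \left(1^{-1} \left(-6\right) + 6\right) 24 = \left(1 \left(-6\right) + 6\right) 24 = \left(-6 + 6\right) 24 = 0 \cdot 24 = 0$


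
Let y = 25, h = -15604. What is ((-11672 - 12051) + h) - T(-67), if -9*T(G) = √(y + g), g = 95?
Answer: -39327 + 2*√30/9 ≈ -39326.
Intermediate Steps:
T(G) = -2*√30/9 (T(G) = -√(25 + 95)/9 = -2*√30/9)
((-11672 - 12051) + h) - T(-67) = ((-11672 - 12051) - 15604) - (-2)*√30/9 = (-23723 - 15604) + 2*√30/9 = -39327 + 2*√30/9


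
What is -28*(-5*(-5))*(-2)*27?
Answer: 37800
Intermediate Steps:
-28*(-5*(-5))*(-2)*27 = -700*(-2)*27 = -28*(-50)*27 = 1400*27 = 37800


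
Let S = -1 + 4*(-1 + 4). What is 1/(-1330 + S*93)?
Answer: -1/307 ≈ -0.0032573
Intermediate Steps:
S = 11 (S = -1 + 4*3 = -1 + 12 = 11)
1/(-1330 + S*93) = 1/(-1330 + 11*93) = 1/(-1330 + 1023) = 1/(-307) = -1/307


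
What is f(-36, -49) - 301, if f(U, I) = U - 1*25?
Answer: -362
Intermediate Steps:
f(U, I) = -25 + U (f(U, I) = U - 25 = -25 + U)
f(-36, -49) - 301 = (-25 - 36) - 301 = -61 - 301 = -362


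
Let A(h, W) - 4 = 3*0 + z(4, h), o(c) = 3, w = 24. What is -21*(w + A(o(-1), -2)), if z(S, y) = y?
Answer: -651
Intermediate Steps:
A(h, W) = 4 + h (A(h, W) = 4 + (3*0 + h) = 4 + (0 + h) = 4 + h)
-21*(w + A(o(-1), -2)) = -21*(24 + (4 + 3)) = -21*(24 + 7) = -21*31 = -651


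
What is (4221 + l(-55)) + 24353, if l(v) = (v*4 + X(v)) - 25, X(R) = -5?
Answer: 28324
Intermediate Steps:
l(v) = -30 + 4*v (l(v) = (v*4 - 5) - 25 = (4*v - 5) - 25 = (-5 + 4*v) - 25 = -30 + 4*v)
(4221 + l(-55)) + 24353 = (4221 + (-30 + 4*(-55))) + 24353 = (4221 + (-30 - 220)) + 24353 = (4221 - 250) + 24353 = 3971 + 24353 = 28324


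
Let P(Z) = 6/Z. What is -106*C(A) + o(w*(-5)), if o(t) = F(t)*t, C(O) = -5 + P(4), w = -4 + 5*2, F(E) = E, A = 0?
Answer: 1271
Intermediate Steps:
w = 6 (w = -4 + 10 = 6)
C(O) = -7/2 (C(O) = -5 + 6/4 = -5 + 6*(1/4) = -5 + 3/2 = -7/2)
o(t) = t**2 (o(t) = t*t = t**2)
-106*C(A) + o(w*(-5)) = -106*(-7/2) + (6*(-5))**2 = 371 + (-30)**2 = 371 + 900 = 1271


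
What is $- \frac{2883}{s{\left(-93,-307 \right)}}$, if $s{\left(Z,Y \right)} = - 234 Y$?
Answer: $- \frac{961}{23946} \approx -0.040132$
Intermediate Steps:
$- \frac{2883}{s{\left(-93,-307 \right)}} = - \frac{2883}{\left(-234\right) \left(-307\right)} = - \frac{2883}{71838} = \left(-2883\right) \frac{1}{71838} = - \frac{961}{23946}$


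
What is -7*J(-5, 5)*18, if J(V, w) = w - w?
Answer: 0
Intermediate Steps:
J(V, w) = 0
-7*J(-5, 5)*18 = -7*0*18 = 0*18 = 0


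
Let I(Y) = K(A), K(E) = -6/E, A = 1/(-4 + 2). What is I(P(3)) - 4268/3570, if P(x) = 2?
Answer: 19286/1785 ≈ 10.804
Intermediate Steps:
A = -½ (A = 1/(-2) = -½ ≈ -0.50000)
I(Y) = 12 (I(Y) = -6/(-½) = -6*(-2) = 12)
I(P(3)) - 4268/3570 = 12 - 4268/3570 = 12 - 1*2134/1785 = 12 - 2134/1785 = 19286/1785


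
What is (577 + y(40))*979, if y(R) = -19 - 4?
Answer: 542366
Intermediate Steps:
y(R) = -23
(577 + y(40))*979 = (577 - 23)*979 = 554*979 = 542366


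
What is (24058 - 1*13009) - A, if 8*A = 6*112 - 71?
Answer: 87791/8 ≈ 10974.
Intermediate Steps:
A = 601/8 (A = (6*112 - 71)/8 = (672 - 71)/8 = (⅛)*601 = 601/8 ≈ 75.125)
(24058 - 1*13009) - A = (24058 - 1*13009) - 1*601/8 = (24058 - 13009) - 601/8 = 11049 - 601/8 = 87791/8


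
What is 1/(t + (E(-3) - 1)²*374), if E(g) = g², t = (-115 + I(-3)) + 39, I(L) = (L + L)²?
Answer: 1/23896 ≈ 4.1848e-5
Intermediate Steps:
I(L) = 4*L² (I(L) = (2*L)² = 4*L²)
t = -40 (t = (-115 + 4*(-3)²) + 39 = (-115 + 4*9) + 39 = (-115 + 36) + 39 = -79 + 39 = -40)
1/(t + (E(-3) - 1)²*374) = 1/(-40 + ((-3)² - 1)²*374) = 1/(-40 + (9 - 1)²*374) = 1/(-40 + 8²*374) = 1/(-40 + 64*374) = 1/(-40 + 23936) = 1/23896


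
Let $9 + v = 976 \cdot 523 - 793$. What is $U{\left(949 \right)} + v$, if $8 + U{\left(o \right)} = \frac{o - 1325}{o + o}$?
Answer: $\frac{483646274}{949} \approx 5.0964 \cdot 10^{5}$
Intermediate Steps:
$U{\left(o \right)} = -8 + \frac{-1325 + o}{2 o}$ ($U{\left(o \right)} = -8 + \frac{o - 1325}{o + o} = -8 + \frac{-1325 + o}{2 o}$)
$v = 509646$ ($v = -9 + \left(976 \cdot 523 - 793\right) = -9 + \left(510448 - 793\right) = -9 + 509655 = 509646$)
$U{\left(949 \right)} + v = \frac{5 \left(-265 - 2847\right)}{2 \cdot 949} + 509646 = \frac{5}{2} \cdot \frac{1}{949} \left(-265 - 2847\right) + 509646 = \frac{5}{2} \cdot \frac{1}{949} \left(-3112\right) + 509646 = - \frac{7780}{949} + 509646 = \frac{483646274}{949}$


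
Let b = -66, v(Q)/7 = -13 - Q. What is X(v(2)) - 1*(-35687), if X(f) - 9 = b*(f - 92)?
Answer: 48698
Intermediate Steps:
v(Q) = -91 - 7*Q (v(Q) = 7*(-13 - Q) = -91 - 7*Q)
X(f) = 6081 - 66*f (X(f) = 9 - 66*(f - 92) = 9 - 66*(-92 + f) = 9 + (6072 - 66*f) = 6081 - 66*f)
X(v(2)) - 1*(-35687) = (6081 - 66*(-91 - 7*2)) - 1*(-35687) = (6081 - 66*(-91 - 14)) + 35687 = (6081 - 66*(-105)) + 35687 = (6081 + 6930) + 35687 = 13011 + 35687 = 48698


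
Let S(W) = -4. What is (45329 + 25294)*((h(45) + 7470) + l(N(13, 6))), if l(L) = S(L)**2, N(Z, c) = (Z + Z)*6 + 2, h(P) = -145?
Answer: 518443443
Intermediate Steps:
N(Z, c) = 2 + 12*Z (N(Z, c) = (2*Z)*6 + 2 = 12*Z + 2 = 2 + 12*Z)
l(L) = 16 (l(L) = (-4)**2 = 16)
(45329 + 25294)*((h(45) + 7470) + l(N(13, 6))) = (45329 + 25294)*((-145 + 7470) + 16) = 70623*(7325 + 16) = 70623*7341 = 518443443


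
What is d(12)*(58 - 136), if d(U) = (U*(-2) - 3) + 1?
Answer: 2028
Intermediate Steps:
d(U) = -2 - 2*U (d(U) = (-2*U - 3) + 1 = (-3 - 2*U) + 1 = -2 - 2*U)
d(12)*(58 - 136) = (-2 - 2*12)*(58 - 136) = (-2 - 24)*(-78) = -26*(-78) = 2028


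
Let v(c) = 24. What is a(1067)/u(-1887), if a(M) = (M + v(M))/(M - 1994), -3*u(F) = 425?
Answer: 1091/131325 ≈ 0.0083076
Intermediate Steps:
u(F) = -425/3 (u(F) = -⅓*425 = -425/3)
a(M) = (24 + M)/(-1994 + M) (a(M) = (M + 24)/(M - 1994) = (24 + M)/(-1994 + M))
a(1067)/u(-1887) = ((24 + 1067)/(-1994 + 1067))/(-425/3) = (1091/(-927))*(-3/425) = -1/927*1091*(-3/425) = -1091/927*(-3/425) = 1091/131325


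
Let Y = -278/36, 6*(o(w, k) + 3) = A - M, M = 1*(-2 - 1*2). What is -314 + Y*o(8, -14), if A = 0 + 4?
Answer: -16261/54 ≈ -301.13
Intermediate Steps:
M = -4 (M = 1*(-2 - 2) = 1*(-4) = -4)
A = 4
o(w, k) = -5/3 (o(w, k) = -3 + (4 - 1*(-4))/6 = -3 + (4 + 4)/6 = -3 + (⅙)*8 = -3 + 4/3 = -5/3)
Y = -139/18 (Y = -278*1/36 = -139/18 ≈ -7.7222)
-314 + Y*o(8, -14) = -314 - 139/18*(-5/3) = -314 + 695/54 = -16261/54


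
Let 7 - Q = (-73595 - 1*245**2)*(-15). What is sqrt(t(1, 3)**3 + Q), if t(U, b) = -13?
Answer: I*sqrt(2006490) ≈ 1416.5*I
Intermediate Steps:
Q = -2004293 (Q = 7 - (-73595 - 1*245**2)*(-15) = 7 - (-73595 - 1*60025)*(-15) = 7 - (-73595 - 60025)*(-15) = 7 - (-133620)*(-15) = 7 - 1*2004300 = 7 - 2004300 = -2004293)
sqrt(t(1, 3)**3 + Q) = sqrt((-13)**3 - 2004293) = sqrt(-2197 - 2004293) = sqrt(-2006490) = I*sqrt(2006490)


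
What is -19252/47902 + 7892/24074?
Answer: -21357516/288298187 ≈ -0.074081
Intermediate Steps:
-19252/47902 + 7892/24074 = -19252*1/47902 + 7892*(1/24074) = -9626/23951 + 3946/12037 = -21357516/288298187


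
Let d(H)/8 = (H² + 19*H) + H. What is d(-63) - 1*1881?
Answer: 19791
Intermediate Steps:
d(H) = 8*H² + 160*H (d(H) = 8*((H² + 19*H) + H) = 8*(H² + 20*H) = 8*H² + 160*H)
d(-63) - 1*1881 = 8*(-63)*(20 - 63) - 1*1881 = 8*(-63)*(-43) - 1881 = 21672 - 1881 = 19791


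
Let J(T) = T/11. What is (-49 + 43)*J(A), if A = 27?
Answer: -162/11 ≈ -14.727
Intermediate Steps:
J(T) = T/11 (J(T) = T*(1/11) = T/11)
(-49 + 43)*J(A) = (-49 + 43)*((1/11)*27) = -6*27/11 = -162/11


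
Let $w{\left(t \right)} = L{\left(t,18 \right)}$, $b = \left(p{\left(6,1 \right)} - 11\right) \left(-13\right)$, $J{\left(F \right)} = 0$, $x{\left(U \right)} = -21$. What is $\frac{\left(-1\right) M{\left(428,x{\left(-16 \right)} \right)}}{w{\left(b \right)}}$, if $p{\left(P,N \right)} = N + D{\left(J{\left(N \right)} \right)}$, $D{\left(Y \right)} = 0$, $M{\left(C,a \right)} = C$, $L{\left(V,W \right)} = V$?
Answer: $- \frac{214}{65} \approx -3.2923$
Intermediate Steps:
$p{\left(P,N \right)} = N$ ($p{\left(P,N \right)} = N + 0 = N$)
$b = 130$ ($b = \left(1 - 11\right) \left(-13\right) = \left(-10\right) \left(-13\right) = 130$)
$w{\left(t \right)} = t$
$\frac{\left(-1\right) M{\left(428,x{\left(-16 \right)} \right)}}{w{\left(b \right)}} = \frac{\left(-1\right) 428}{130} = \left(-428\right) \frac{1}{130} = - \frac{214}{65}$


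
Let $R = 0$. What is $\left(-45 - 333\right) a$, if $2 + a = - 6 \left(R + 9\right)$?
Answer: $21168$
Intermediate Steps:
$a = -56$ ($a = -2 - 6 \left(0 + 9\right) = -2 - 54 = -56$)
$\left(-45 - 333\right) a = \left(-45 - 333\right) \left(-56\right) = \left(-378\right) \left(-56\right) = 21168$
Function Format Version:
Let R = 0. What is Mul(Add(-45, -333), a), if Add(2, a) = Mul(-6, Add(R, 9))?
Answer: 21168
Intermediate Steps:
a = -56 (a = Add(-2, Mul(-6, Add(0, 9))) = Add(-2, Mul(-6, 9)) = Add(-2, -54) = -56)
Mul(Add(-45, -333), a) = Mul(Add(-45, -333), -56) = Mul(-378, -56) = 21168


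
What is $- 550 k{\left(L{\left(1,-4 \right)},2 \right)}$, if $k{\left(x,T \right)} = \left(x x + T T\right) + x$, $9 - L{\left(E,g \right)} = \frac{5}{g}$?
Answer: $- \frac{524975}{8} \approx -65622.0$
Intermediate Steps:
$L{\left(E,g \right)} = 9 - \frac{5}{g}$
$k{\left(x,T \right)} = x + T^{2} + x^{2}$ ($k{\left(x,T \right)} = \left(x^{2} + T^{2}\right) + x = \left(T^{2} + x^{2}\right) + x = x + T^{2} + x^{2}$)
$- 550 k{\left(L{\left(1,-4 \right)},2 \right)} = - 550 \left(\left(9 - \frac{5}{-4}\right) + 2^{2} + \left(9 - \frac{5}{-4}\right)^{2}\right) = - 550 \left(\left(9 - - \frac{5}{4}\right) + 4 + \left(9 - - \frac{5}{4}\right)^{2}\right) = - 550 \left(\left(9 + \frac{5}{4}\right) + 4 + \left(9 + \frac{5}{4}\right)^{2}\right) = - 550 \left(\frac{41}{4} + 4 + \left(\frac{41}{4}\right)^{2}\right) = - 550 \left(\frac{41}{4} + 4 + \frac{1681}{16}\right) = \left(-550\right) \frac{1909}{16} = - \frac{524975}{8}$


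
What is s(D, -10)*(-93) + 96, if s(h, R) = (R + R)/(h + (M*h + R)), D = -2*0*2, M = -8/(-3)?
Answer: -90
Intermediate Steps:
M = 8/3 (M = -8*(-⅓) = 8/3 ≈ 2.6667)
D = 0 (D = 0*2 = 0)
s(h, R) = 2*R/(R + 11*h/3) (s(h, R) = (R + R)/(h + (8*h/3 + R)) = (2*R)/(h + (R + 8*h/3)) = (2*R)/(R + 11*h/3) = 2*R/(R + 11*h/3))
s(D, -10)*(-93) + 96 = (6*(-10)/(3*(-10) + 11*0))*(-93) + 96 = (6*(-10)/(-30 + 0))*(-93) + 96 = (6*(-10)/(-30))*(-93) + 96 = (6*(-10)*(-1/30))*(-93) + 96 = 2*(-93) + 96 = -186 + 96 = -90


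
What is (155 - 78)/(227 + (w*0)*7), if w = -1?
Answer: 77/227 ≈ 0.33921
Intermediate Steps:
(155 - 78)/(227 + (w*0)*7) = (155 - 78)/(227 - 1*0*7) = 77/(227 + 0*7) = 77/(227 + 0) = 77/227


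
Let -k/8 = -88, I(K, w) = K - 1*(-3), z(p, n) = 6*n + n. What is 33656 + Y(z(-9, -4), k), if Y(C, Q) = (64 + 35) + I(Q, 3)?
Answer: 34462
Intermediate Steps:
z(p, n) = 7*n
I(K, w) = 3 + K (I(K, w) = K + 3 = 3 + K)
k = 704 (k = -8*(-88) = 704)
Y(C, Q) = 102 + Q (Y(C, Q) = (64 + 35) + (3 + Q) = 99 + (3 + Q) = 102 + Q)
33656 + Y(z(-9, -4), k) = 33656 + (102 + 704) = 33656 + 806 = 34462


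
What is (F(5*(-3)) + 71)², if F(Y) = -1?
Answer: 4900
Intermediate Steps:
(F(5*(-3)) + 71)² = (-1 + 71)² = 70² = 4900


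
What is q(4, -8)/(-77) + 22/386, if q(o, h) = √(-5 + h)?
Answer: 11/193 - I*√13/77 ≈ 0.056995 - 0.046825*I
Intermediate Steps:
q(4, -8)/(-77) + 22/386 = √(-5 - 8)/(-77) + 22/386 = √(-13)*(-1/77) + 22*(1/386) = (I*√13)*(-1/77) + 11/193 = -I*√13/77 + 11/193 = 11/193 - I*√13/77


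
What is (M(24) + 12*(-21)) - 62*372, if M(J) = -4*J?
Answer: -23412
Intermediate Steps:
(M(24) + 12*(-21)) - 62*372 = (-4*24 + 12*(-21)) - 62*372 = (-96 - 252) - 23064 = -348 - 23064 = -23412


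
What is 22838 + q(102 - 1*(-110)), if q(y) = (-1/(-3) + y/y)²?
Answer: 205558/9 ≈ 22840.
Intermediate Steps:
q(y) = 16/9 (q(y) = (-1*(-⅓) + 1)² = (⅓ + 1)² = (4/3)² = 16/9)
22838 + q(102 - 1*(-110)) = 22838 + 16/9 = 205558/9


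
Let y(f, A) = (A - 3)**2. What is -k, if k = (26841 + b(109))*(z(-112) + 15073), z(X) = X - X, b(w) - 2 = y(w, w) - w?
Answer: -572321810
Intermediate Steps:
y(f, A) = (-3 + A)**2
b(w) = 2 + (-3 + w)**2 - w (b(w) = 2 + ((-3 + w)**2 - w) = 2 + (-3 + w)**2 - w)
z(X) = 0
k = 572321810 (k = (26841 + (2 + (-3 + 109)**2 - 1*109))*(0 + 15073) = (26841 + (2 + 106**2 - 109))*15073 = (26841 + (2 + 11236 - 109))*15073 = (26841 + 11129)*15073 = 37970*15073 = 572321810)
-k = -1*572321810 = -572321810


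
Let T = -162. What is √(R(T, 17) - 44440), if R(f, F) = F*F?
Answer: I*√44151 ≈ 210.12*I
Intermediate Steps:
R(f, F) = F²
√(R(T, 17) - 44440) = √(17² - 44440) = √(289 - 44440) = √(-44151) = I*√44151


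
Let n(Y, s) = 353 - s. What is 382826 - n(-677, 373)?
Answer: 382846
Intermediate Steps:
382826 - n(-677, 373) = 382826 - (353 - 1*373) = 382826 - (353 - 373) = 382826 - 1*(-20) = 382826 + 20 = 382846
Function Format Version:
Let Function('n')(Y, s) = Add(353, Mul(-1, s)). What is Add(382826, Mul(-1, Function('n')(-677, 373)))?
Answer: 382846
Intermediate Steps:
Add(382826, Mul(-1, Function('n')(-677, 373))) = Add(382826, Mul(-1, Add(353, Mul(-1, 373)))) = Add(382826, Mul(-1, Add(353, -373))) = Add(382826, Mul(-1, -20)) = Add(382826, 20) = 382846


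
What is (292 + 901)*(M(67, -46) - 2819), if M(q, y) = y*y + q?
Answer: -758748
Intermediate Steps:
M(q, y) = q + y² (M(q, y) = y² + q = q + y²)
(292 + 901)*(M(67, -46) - 2819) = (292 + 901)*((67 + (-46)²) - 2819) = 1193*((67 + 2116) - 2819) = 1193*(2183 - 2819) = 1193*(-636) = -758748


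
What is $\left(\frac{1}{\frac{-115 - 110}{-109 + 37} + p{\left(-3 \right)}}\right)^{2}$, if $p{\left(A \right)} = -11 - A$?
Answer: $\frac{64}{1521} \approx 0.042078$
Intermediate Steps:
$\left(\frac{1}{\frac{-115 - 110}{-109 + 37} + p{\left(-3 \right)}}\right)^{2} = \left(\frac{1}{\frac{-115 - 110}{-109 + 37} - 8}\right)^{2} = \left(\frac{1}{- \frac{225}{-72} + \left(-11 + 3\right)}\right)^{2} = \left(\frac{1}{\left(-225\right) \left(- \frac{1}{72}\right) - 8}\right)^{2} = \left(\frac{1}{\frac{25}{8} - 8}\right)^{2} = \left(\frac{1}{- \frac{39}{8}}\right)^{2} = \left(- \frac{8}{39}\right)^{2} = \frac{64}{1521}$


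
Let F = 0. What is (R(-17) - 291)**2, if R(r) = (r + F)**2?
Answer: 4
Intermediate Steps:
R(r) = r**2 (R(r) = (r + 0)**2 = r**2)
(R(-17) - 291)**2 = ((-17)**2 - 291)**2 = (289 - 291)**2 = (-2)**2 = 4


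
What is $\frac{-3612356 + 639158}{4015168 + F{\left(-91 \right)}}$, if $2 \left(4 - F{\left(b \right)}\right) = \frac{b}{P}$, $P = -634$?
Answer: $- \frac{1256671688}{1697079335} \approx -0.74049$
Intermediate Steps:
$F{\left(b \right)} = 4 + \frac{b}{1268}$ ($F{\left(b \right)} = 4 - \frac{b \frac{1}{-634}}{2} = 4 - \frac{b \left(- \frac{1}{634}\right)}{2} = 4 - \frac{\left(- \frac{1}{634}\right) b}{2} = 4 + \frac{b}{1268}$)
$\frac{-3612356 + 639158}{4015168 + F{\left(-91 \right)}} = \frac{-3612356 + 639158}{4015168 + \left(4 + \frac{1}{1268} \left(-91\right)\right)} = - \frac{2973198}{4015168 + \left(4 - \frac{91}{1268}\right)} = - \frac{2973198}{4015168 + \frac{4981}{1268}} = - \frac{2973198}{\frac{5091238005}{1268}} = \left(-2973198\right) \frac{1268}{5091238005} = - \frac{1256671688}{1697079335}$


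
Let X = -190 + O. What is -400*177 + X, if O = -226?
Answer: -71216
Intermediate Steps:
X = -416 (X = -190 - 226 = -416)
-400*177 + X = -400*177 - 416 = -70800 - 416 = -71216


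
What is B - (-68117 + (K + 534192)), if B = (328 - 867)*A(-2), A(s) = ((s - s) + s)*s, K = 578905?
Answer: -1047136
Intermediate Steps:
A(s) = s**2 (A(s) = (0 + s)*s = s*s = s**2)
B = -2156 (B = (328 - 867)*(-2)**2 = -539*4 = -2156)
B - (-68117 + (K + 534192)) = -2156 - (-68117 + (578905 + 534192)) = -2156 - (-68117 + 1113097) = -2156 - 1*1044980 = -2156 - 1044980 = -1047136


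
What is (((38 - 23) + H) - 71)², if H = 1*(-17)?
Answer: 5329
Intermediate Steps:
H = -17
(((38 - 23) + H) - 71)² = (((38 - 23) - 17) - 71)² = ((15 - 17) - 71)² = (-2 - 71)² = (-73)² = 5329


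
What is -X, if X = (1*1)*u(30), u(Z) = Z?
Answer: -30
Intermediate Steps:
X = 30 (X = (1*1)*30 = 1*30 = 30)
-X = -1*30 = -30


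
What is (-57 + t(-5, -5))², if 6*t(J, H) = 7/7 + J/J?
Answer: 28900/9 ≈ 3211.1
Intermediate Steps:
t(J, H) = ⅓ (t(J, H) = (7/7 + J/J)/6 = (7*(⅐) + 1)/6 = (1 + 1)/6 = (⅙)*2 = ⅓)
(-57 + t(-5, -5))² = (-57 + ⅓)² = (-170/3)² = 28900/9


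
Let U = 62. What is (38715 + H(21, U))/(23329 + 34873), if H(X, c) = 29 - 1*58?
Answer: 19343/29101 ≈ 0.66469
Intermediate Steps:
H(X, c) = -29 (H(X, c) = 29 - 58 = -29)
(38715 + H(21, U))/(23329 + 34873) = (38715 - 29)/(23329 + 34873) = 38686/58202 = 38686*(1/58202) = 19343/29101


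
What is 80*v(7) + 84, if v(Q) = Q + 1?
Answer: 724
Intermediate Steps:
v(Q) = 1 + Q
80*v(7) + 84 = 80*(1 + 7) + 84 = 80*8 + 84 = 640 + 84 = 724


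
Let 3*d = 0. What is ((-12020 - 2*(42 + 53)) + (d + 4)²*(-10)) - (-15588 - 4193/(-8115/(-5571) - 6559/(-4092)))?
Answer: 35558995702/7749641 ≈ 4588.5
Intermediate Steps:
d = 0 (d = (⅓)*0 = 0)
((-12020 - 2*(42 + 53)) + (d + 4)²*(-10)) - (-15588 - 4193/(-8115/(-5571) - 6559/(-4092))) = ((-12020 - 2*(42 + 53)) + (0 + 4)²*(-10)) - (-15588 - 4193/(-8115/(-5571) - 6559/(-4092))) = ((-12020 - 2*95) + 4²*(-10)) - (-15588 - 4193/(-8115*(-1/5571) - 6559*(-1/4092))) = ((-12020 - 190) + 16*(-10)) - (-15588 - 4193/(2705/1857 + 6559/4092)) = (-12210 - 160) - (-15588 - 4193/7749641/2532948) = -12370 - (-15588 - 4193*2532948/7749641) = -12370 - (-15588 - 1*10620650964/7749641) = -12370 - (-15588 - 10620650964/7749641) = -12370 - 1*(-131422054872/7749641) = -12370 + 131422054872/7749641 = 35558995702/7749641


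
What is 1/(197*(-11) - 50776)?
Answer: -1/52943 ≈ -1.8888e-5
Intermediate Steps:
1/(197*(-11) - 50776) = 1/(-2167 - 50776) = 1/(-52943) = -1/52943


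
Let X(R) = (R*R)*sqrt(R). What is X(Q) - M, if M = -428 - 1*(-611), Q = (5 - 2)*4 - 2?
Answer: -183 + 100*sqrt(10) ≈ 133.23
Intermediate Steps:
Q = 10 (Q = 3*4 - 2 = 12 - 2 = 10)
X(R) = R**(5/2) (X(R) = R**2*sqrt(R) = R**(5/2))
M = 183 (M = -428 + 611 = 183)
X(Q) - M = 10**(5/2) - 1*183 = 100*sqrt(10) - 183 = -183 + 100*sqrt(10)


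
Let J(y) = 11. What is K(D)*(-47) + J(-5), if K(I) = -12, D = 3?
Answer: 575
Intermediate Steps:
K(D)*(-47) + J(-5) = -12*(-47) + 11 = 564 + 11 = 575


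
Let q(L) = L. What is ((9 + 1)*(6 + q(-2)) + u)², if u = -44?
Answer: 16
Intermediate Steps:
((9 + 1)*(6 + q(-2)) + u)² = ((9 + 1)*(6 - 2) - 44)² = (10*4 - 44)² = (40 - 44)² = (-4)² = 16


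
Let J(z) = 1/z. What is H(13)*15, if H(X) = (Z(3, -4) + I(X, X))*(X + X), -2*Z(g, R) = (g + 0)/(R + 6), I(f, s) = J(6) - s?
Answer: -10595/2 ≈ -5297.5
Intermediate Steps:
J(z) = 1/z
I(f, s) = ⅙ - s (I(f, s) = 1/6 - s = ⅙ - s)
Z(g, R) = -g/(2*(6 + R)) (Z(g, R) = -(g + 0)/(2*(R + 6)) = -g/(2*(6 + R)))
H(X) = 2*X*(-7/12 - X) (H(X) = (-1*3/(12 + 2*(-4)) + (⅙ - X))*(X + X) = (-1*3/(12 - 8) + (⅙ - X))*(2*X) = (-1*3/4 + (⅙ - X))*(2*X) = (-1*3*¼ + (⅙ - X))*(2*X) = (-¾ + (⅙ - X))*(2*X) = (-7/12 - X)*(2*X) = 2*X*(-7/12 - X))
H(13)*15 = -⅙*13*(7 + 12*13)*15 = -⅙*13*(7 + 156)*15 = -⅙*13*163*15 = -2119/6*15 = -10595/2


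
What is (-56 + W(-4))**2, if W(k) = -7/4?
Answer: 53361/16 ≈ 3335.1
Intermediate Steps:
W(k) = -7/4 (W(k) = -7*1/4 = -7/4)
(-56 + W(-4))**2 = (-56 - 7/4)**2 = (-231/4)**2 = 53361/16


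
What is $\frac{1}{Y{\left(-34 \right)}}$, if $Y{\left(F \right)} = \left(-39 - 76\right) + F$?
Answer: $- \frac{1}{149} \approx -0.0067114$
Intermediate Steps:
$Y{\left(F \right)} = -115 + F$
$\frac{1}{Y{\left(-34 \right)}} = \frac{1}{-115 - 34} = \frac{1}{-149} = - \frac{1}{149}$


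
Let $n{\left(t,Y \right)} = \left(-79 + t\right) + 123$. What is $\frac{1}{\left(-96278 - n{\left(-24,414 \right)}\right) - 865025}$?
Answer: $- \frac{1}{961323} \approx -1.0402 \cdot 10^{-6}$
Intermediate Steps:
$n{\left(t,Y \right)} = 44 + t$
$\frac{1}{\left(-96278 - n{\left(-24,414 \right)}\right) - 865025} = \frac{1}{\left(-96278 - \left(44 - 24\right)\right) - 865025} = \frac{1}{\left(-96278 - 20\right) - 865025} = \frac{1}{-96298 - 865025} = \frac{1}{-961323} = - \frac{1}{961323}$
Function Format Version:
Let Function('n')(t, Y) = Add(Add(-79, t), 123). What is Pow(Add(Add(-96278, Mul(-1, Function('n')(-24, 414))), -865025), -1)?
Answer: Rational(-1, 961323) ≈ -1.0402e-6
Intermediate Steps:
Function('n')(t, Y) = Add(44, t)
Pow(Add(Add(-96278, Mul(-1, Function('n')(-24, 414))), -865025), -1) = Pow(Add(Add(-96278, Mul(-1, Add(44, -24))), -865025), -1) = Pow(Add(Add(-96278, Mul(-1, 20)), -865025), -1) = Pow(Add(Add(-96278, -20), -865025), -1) = Pow(Add(-96298, -865025), -1) = Pow(-961323, -1) = Rational(-1, 961323)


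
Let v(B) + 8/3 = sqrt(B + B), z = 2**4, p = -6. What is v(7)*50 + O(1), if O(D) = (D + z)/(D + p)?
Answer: -2051/15 + 50*sqrt(14) ≈ 50.350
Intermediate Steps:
z = 16
v(B) = -8/3 + sqrt(2)*sqrt(B) (v(B) = -8/3 + sqrt(B + B) = -8/3 + sqrt(2*B) = -8/3 + sqrt(2)*sqrt(B))
O(D) = (16 + D)/(-6 + D) (O(D) = (D + 16)/(D - 6) = (16 + D)/(-6 + D))
v(7)*50 + O(1) = (-8/3 + sqrt(2)*sqrt(7))*50 + (16 + 1)/(-6 + 1) = (-8/3 + sqrt(14))*50 + 17/(-5) = (-400/3 + 50*sqrt(14)) - 1/5*17 = (-400/3 + 50*sqrt(14)) - 17/5 = -2051/15 + 50*sqrt(14)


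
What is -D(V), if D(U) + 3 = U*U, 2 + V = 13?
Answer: -118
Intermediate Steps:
V = 11 (V = -2 + 13 = 11)
D(U) = -3 + U**2 (D(U) = -3 + U*U = -3 + U**2)
-D(V) = -(-3 + 11**2) = -(-3 + 121) = -1*118 = -118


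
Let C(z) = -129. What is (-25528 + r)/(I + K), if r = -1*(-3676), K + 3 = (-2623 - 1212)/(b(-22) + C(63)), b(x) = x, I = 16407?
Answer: -3299652/2480839 ≈ -1.3301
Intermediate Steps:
K = 3382/151 (K = -3 + (-2623 - 1212)/(-22 - 129) = -3 - 3835/(-151) = -3 - 3835*(-1/151) = -3 + 3835/151 = 3382/151 ≈ 22.397)
r = 3676
(-25528 + r)/(I + K) = (-25528 + 3676)/(16407 + 3382/151) = -21852/2480839/151 = -21852*151/2480839 = -3299652/2480839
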